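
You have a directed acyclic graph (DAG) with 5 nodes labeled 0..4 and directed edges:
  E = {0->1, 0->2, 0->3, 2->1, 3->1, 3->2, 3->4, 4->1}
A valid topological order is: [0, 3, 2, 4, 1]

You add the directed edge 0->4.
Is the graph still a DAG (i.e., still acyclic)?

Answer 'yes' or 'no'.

Answer: yes

Derivation:
Given toposort: [0, 3, 2, 4, 1]
Position of 0: index 0; position of 4: index 3
New edge 0->4: forward
Forward edge: respects the existing order. Still a DAG, same toposort still valid.
Still a DAG? yes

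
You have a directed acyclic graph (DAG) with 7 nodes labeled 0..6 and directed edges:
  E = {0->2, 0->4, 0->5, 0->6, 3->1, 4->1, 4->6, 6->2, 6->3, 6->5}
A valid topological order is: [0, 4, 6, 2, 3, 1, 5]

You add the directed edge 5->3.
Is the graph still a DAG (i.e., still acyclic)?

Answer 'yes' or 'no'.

Answer: yes

Derivation:
Given toposort: [0, 4, 6, 2, 3, 1, 5]
Position of 5: index 6; position of 3: index 4
New edge 5->3: backward (u after v in old order)
Backward edge: old toposort is now invalid. Check if this creates a cycle.
Does 3 already reach 5? Reachable from 3: [1, 3]. NO -> still a DAG (reorder needed).
Still a DAG? yes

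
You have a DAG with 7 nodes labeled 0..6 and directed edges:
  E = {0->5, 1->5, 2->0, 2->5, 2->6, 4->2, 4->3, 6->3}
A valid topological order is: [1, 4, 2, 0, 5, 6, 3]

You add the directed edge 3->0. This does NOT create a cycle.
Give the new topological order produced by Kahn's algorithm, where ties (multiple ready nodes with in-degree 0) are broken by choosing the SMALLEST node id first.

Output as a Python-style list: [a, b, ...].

Old toposort: [1, 4, 2, 0, 5, 6, 3]
Added edge: 3->0
Position of 3 (6) > position of 0 (3). Must reorder: 3 must now come before 0.
Run Kahn's algorithm (break ties by smallest node id):
  initial in-degrees: [2, 0, 1, 2, 0, 3, 1]
  ready (indeg=0): [1, 4]
  pop 1: indeg[5]->2 | ready=[4] | order so far=[1]
  pop 4: indeg[2]->0; indeg[3]->1 | ready=[2] | order so far=[1, 4]
  pop 2: indeg[0]->1; indeg[5]->1; indeg[6]->0 | ready=[6] | order so far=[1, 4, 2]
  pop 6: indeg[3]->0 | ready=[3] | order so far=[1, 4, 2, 6]
  pop 3: indeg[0]->0 | ready=[0] | order so far=[1, 4, 2, 6, 3]
  pop 0: indeg[5]->0 | ready=[5] | order so far=[1, 4, 2, 6, 3, 0]
  pop 5: no out-edges | ready=[] | order so far=[1, 4, 2, 6, 3, 0, 5]
  Result: [1, 4, 2, 6, 3, 0, 5]

Answer: [1, 4, 2, 6, 3, 0, 5]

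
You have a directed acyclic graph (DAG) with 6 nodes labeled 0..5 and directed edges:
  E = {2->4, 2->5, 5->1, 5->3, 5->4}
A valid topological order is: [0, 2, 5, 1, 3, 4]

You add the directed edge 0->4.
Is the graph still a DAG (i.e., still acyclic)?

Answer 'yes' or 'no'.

Given toposort: [0, 2, 5, 1, 3, 4]
Position of 0: index 0; position of 4: index 5
New edge 0->4: forward
Forward edge: respects the existing order. Still a DAG, same toposort still valid.
Still a DAG? yes

Answer: yes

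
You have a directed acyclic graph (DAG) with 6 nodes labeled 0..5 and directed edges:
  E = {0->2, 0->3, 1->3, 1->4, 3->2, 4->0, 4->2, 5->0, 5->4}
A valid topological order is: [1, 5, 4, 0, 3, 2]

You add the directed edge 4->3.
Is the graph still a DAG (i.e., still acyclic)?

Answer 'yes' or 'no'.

Given toposort: [1, 5, 4, 0, 3, 2]
Position of 4: index 2; position of 3: index 4
New edge 4->3: forward
Forward edge: respects the existing order. Still a DAG, same toposort still valid.
Still a DAG? yes

Answer: yes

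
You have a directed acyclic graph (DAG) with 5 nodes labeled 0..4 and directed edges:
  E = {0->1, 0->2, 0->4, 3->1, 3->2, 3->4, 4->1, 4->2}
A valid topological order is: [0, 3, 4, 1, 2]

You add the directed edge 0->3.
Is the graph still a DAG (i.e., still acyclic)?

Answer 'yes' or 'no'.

Answer: yes

Derivation:
Given toposort: [0, 3, 4, 1, 2]
Position of 0: index 0; position of 3: index 1
New edge 0->3: forward
Forward edge: respects the existing order. Still a DAG, same toposort still valid.
Still a DAG? yes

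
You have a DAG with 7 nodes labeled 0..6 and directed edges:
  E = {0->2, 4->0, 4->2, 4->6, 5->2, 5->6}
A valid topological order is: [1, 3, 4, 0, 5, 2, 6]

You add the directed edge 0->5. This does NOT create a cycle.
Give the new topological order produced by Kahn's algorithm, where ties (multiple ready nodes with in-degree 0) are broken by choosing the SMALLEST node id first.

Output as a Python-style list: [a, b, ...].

Old toposort: [1, 3, 4, 0, 5, 2, 6]
Added edge: 0->5
Position of 0 (3) < position of 5 (4). Old order still valid.
Run Kahn's algorithm (break ties by smallest node id):
  initial in-degrees: [1, 0, 3, 0, 0, 1, 2]
  ready (indeg=0): [1, 3, 4]
  pop 1: no out-edges | ready=[3, 4] | order so far=[1]
  pop 3: no out-edges | ready=[4] | order so far=[1, 3]
  pop 4: indeg[0]->0; indeg[2]->2; indeg[6]->1 | ready=[0] | order so far=[1, 3, 4]
  pop 0: indeg[2]->1; indeg[5]->0 | ready=[5] | order so far=[1, 3, 4, 0]
  pop 5: indeg[2]->0; indeg[6]->0 | ready=[2, 6] | order so far=[1, 3, 4, 0, 5]
  pop 2: no out-edges | ready=[6] | order so far=[1, 3, 4, 0, 5, 2]
  pop 6: no out-edges | ready=[] | order so far=[1, 3, 4, 0, 5, 2, 6]
  Result: [1, 3, 4, 0, 5, 2, 6]

Answer: [1, 3, 4, 0, 5, 2, 6]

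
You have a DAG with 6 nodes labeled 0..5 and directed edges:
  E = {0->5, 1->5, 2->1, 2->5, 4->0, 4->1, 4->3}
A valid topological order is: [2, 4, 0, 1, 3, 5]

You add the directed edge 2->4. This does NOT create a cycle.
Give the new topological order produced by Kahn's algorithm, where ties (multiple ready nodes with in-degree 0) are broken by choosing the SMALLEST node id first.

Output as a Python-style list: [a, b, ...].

Old toposort: [2, 4, 0, 1, 3, 5]
Added edge: 2->4
Position of 2 (0) < position of 4 (1). Old order still valid.
Run Kahn's algorithm (break ties by smallest node id):
  initial in-degrees: [1, 2, 0, 1, 1, 3]
  ready (indeg=0): [2]
  pop 2: indeg[1]->1; indeg[4]->0; indeg[5]->2 | ready=[4] | order so far=[2]
  pop 4: indeg[0]->0; indeg[1]->0; indeg[3]->0 | ready=[0, 1, 3] | order so far=[2, 4]
  pop 0: indeg[5]->1 | ready=[1, 3] | order so far=[2, 4, 0]
  pop 1: indeg[5]->0 | ready=[3, 5] | order so far=[2, 4, 0, 1]
  pop 3: no out-edges | ready=[5] | order so far=[2, 4, 0, 1, 3]
  pop 5: no out-edges | ready=[] | order so far=[2, 4, 0, 1, 3, 5]
  Result: [2, 4, 0, 1, 3, 5]

Answer: [2, 4, 0, 1, 3, 5]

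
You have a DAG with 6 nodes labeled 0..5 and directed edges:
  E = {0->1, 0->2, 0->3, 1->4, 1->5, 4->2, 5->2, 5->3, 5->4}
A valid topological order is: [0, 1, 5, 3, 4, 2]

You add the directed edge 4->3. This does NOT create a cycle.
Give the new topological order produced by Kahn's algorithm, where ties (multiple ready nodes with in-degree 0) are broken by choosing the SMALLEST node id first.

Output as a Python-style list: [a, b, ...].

Answer: [0, 1, 5, 4, 2, 3]

Derivation:
Old toposort: [0, 1, 5, 3, 4, 2]
Added edge: 4->3
Position of 4 (4) > position of 3 (3). Must reorder: 4 must now come before 3.
Run Kahn's algorithm (break ties by smallest node id):
  initial in-degrees: [0, 1, 3, 3, 2, 1]
  ready (indeg=0): [0]
  pop 0: indeg[1]->0; indeg[2]->2; indeg[3]->2 | ready=[1] | order so far=[0]
  pop 1: indeg[4]->1; indeg[5]->0 | ready=[5] | order so far=[0, 1]
  pop 5: indeg[2]->1; indeg[3]->1; indeg[4]->0 | ready=[4] | order so far=[0, 1, 5]
  pop 4: indeg[2]->0; indeg[3]->0 | ready=[2, 3] | order so far=[0, 1, 5, 4]
  pop 2: no out-edges | ready=[3] | order so far=[0, 1, 5, 4, 2]
  pop 3: no out-edges | ready=[] | order so far=[0, 1, 5, 4, 2, 3]
  Result: [0, 1, 5, 4, 2, 3]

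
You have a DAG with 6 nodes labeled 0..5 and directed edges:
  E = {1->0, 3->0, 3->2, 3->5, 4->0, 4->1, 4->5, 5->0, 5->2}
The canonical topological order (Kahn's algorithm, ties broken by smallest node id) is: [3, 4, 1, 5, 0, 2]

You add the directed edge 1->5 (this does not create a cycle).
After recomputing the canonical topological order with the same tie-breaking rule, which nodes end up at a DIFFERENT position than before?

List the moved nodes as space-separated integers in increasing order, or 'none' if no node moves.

Answer: none

Derivation:
Old toposort: [3, 4, 1, 5, 0, 2]
Added edge 1->5
Recompute Kahn (smallest-id tiebreak):
  initial in-degrees: [4, 1, 2, 0, 0, 3]
  ready (indeg=0): [3, 4]
  pop 3: indeg[0]->3; indeg[2]->1; indeg[5]->2 | ready=[4] | order so far=[3]
  pop 4: indeg[0]->2; indeg[1]->0; indeg[5]->1 | ready=[1] | order so far=[3, 4]
  pop 1: indeg[0]->1; indeg[5]->0 | ready=[5] | order so far=[3, 4, 1]
  pop 5: indeg[0]->0; indeg[2]->0 | ready=[0, 2] | order so far=[3, 4, 1, 5]
  pop 0: no out-edges | ready=[2] | order so far=[3, 4, 1, 5, 0]
  pop 2: no out-edges | ready=[] | order so far=[3, 4, 1, 5, 0, 2]
New canonical toposort: [3, 4, 1, 5, 0, 2]
Compare positions:
  Node 0: index 4 -> 4 (same)
  Node 1: index 2 -> 2 (same)
  Node 2: index 5 -> 5 (same)
  Node 3: index 0 -> 0 (same)
  Node 4: index 1 -> 1 (same)
  Node 5: index 3 -> 3 (same)
Nodes that changed position: none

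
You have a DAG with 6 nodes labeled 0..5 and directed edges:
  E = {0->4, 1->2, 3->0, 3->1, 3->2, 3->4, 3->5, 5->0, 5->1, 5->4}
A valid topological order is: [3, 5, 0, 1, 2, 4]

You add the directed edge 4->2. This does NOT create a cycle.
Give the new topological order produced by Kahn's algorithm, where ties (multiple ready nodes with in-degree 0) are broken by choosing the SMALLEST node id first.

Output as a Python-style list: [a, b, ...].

Answer: [3, 5, 0, 1, 4, 2]

Derivation:
Old toposort: [3, 5, 0, 1, 2, 4]
Added edge: 4->2
Position of 4 (5) > position of 2 (4). Must reorder: 4 must now come before 2.
Run Kahn's algorithm (break ties by smallest node id):
  initial in-degrees: [2, 2, 3, 0, 3, 1]
  ready (indeg=0): [3]
  pop 3: indeg[0]->1; indeg[1]->1; indeg[2]->2; indeg[4]->2; indeg[5]->0 | ready=[5] | order so far=[3]
  pop 5: indeg[0]->0; indeg[1]->0; indeg[4]->1 | ready=[0, 1] | order so far=[3, 5]
  pop 0: indeg[4]->0 | ready=[1, 4] | order so far=[3, 5, 0]
  pop 1: indeg[2]->1 | ready=[4] | order so far=[3, 5, 0, 1]
  pop 4: indeg[2]->0 | ready=[2] | order so far=[3, 5, 0, 1, 4]
  pop 2: no out-edges | ready=[] | order so far=[3, 5, 0, 1, 4, 2]
  Result: [3, 5, 0, 1, 4, 2]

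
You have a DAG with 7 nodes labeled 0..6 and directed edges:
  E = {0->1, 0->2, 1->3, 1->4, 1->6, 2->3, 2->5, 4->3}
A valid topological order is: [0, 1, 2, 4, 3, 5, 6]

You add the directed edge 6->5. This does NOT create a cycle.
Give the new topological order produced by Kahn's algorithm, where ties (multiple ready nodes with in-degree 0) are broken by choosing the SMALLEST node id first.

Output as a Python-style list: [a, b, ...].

Old toposort: [0, 1, 2, 4, 3, 5, 6]
Added edge: 6->5
Position of 6 (6) > position of 5 (5). Must reorder: 6 must now come before 5.
Run Kahn's algorithm (break ties by smallest node id):
  initial in-degrees: [0, 1, 1, 3, 1, 2, 1]
  ready (indeg=0): [0]
  pop 0: indeg[1]->0; indeg[2]->0 | ready=[1, 2] | order so far=[0]
  pop 1: indeg[3]->2; indeg[4]->0; indeg[6]->0 | ready=[2, 4, 6] | order so far=[0, 1]
  pop 2: indeg[3]->1; indeg[5]->1 | ready=[4, 6] | order so far=[0, 1, 2]
  pop 4: indeg[3]->0 | ready=[3, 6] | order so far=[0, 1, 2, 4]
  pop 3: no out-edges | ready=[6] | order so far=[0, 1, 2, 4, 3]
  pop 6: indeg[5]->0 | ready=[5] | order so far=[0, 1, 2, 4, 3, 6]
  pop 5: no out-edges | ready=[] | order so far=[0, 1, 2, 4, 3, 6, 5]
  Result: [0, 1, 2, 4, 3, 6, 5]

Answer: [0, 1, 2, 4, 3, 6, 5]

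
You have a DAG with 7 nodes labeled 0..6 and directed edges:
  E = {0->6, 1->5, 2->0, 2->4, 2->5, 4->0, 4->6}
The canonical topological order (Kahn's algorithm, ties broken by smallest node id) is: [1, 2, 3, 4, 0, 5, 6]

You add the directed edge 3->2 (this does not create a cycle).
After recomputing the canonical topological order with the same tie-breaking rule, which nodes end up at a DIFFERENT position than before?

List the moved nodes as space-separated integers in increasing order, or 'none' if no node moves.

Old toposort: [1, 2, 3, 4, 0, 5, 6]
Added edge 3->2
Recompute Kahn (smallest-id tiebreak):
  initial in-degrees: [2, 0, 1, 0, 1, 2, 2]
  ready (indeg=0): [1, 3]
  pop 1: indeg[5]->1 | ready=[3] | order so far=[1]
  pop 3: indeg[2]->0 | ready=[2] | order so far=[1, 3]
  pop 2: indeg[0]->1; indeg[4]->0; indeg[5]->0 | ready=[4, 5] | order so far=[1, 3, 2]
  pop 4: indeg[0]->0; indeg[6]->1 | ready=[0, 5] | order so far=[1, 3, 2, 4]
  pop 0: indeg[6]->0 | ready=[5, 6] | order so far=[1, 3, 2, 4, 0]
  pop 5: no out-edges | ready=[6] | order so far=[1, 3, 2, 4, 0, 5]
  pop 6: no out-edges | ready=[] | order so far=[1, 3, 2, 4, 0, 5, 6]
New canonical toposort: [1, 3, 2, 4, 0, 5, 6]
Compare positions:
  Node 0: index 4 -> 4 (same)
  Node 1: index 0 -> 0 (same)
  Node 2: index 1 -> 2 (moved)
  Node 3: index 2 -> 1 (moved)
  Node 4: index 3 -> 3 (same)
  Node 5: index 5 -> 5 (same)
  Node 6: index 6 -> 6 (same)
Nodes that changed position: 2 3

Answer: 2 3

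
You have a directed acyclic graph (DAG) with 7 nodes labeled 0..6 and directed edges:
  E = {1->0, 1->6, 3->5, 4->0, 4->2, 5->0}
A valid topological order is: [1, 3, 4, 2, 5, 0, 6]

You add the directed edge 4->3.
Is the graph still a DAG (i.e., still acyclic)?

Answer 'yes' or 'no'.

Answer: yes

Derivation:
Given toposort: [1, 3, 4, 2, 5, 0, 6]
Position of 4: index 2; position of 3: index 1
New edge 4->3: backward (u after v in old order)
Backward edge: old toposort is now invalid. Check if this creates a cycle.
Does 3 already reach 4? Reachable from 3: [0, 3, 5]. NO -> still a DAG (reorder needed).
Still a DAG? yes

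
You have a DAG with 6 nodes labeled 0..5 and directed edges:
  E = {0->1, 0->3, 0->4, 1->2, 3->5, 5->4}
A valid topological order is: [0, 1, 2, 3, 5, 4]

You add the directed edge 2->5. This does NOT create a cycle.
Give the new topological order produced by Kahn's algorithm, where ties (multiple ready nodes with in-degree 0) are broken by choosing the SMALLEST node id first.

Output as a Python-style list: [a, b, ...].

Answer: [0, 1, 2, 3, 5, 4]

Derivation:
Old toposort: [0, 1, 2, 3, 5, 4]
Added edge: 2->5
Position of 2 (2) < position of 5 (4). Old order still valid.
Run Kahn's algorithm (break ties by smallest node id):
  initial in-degrees: [0, 1, 1, 1, 2, 2]
  ready (indeg=0): [0]
  pop 0: indeg[1]->0; indeg[3]->0; indeg[4]->1 | ready=[1, 3] | order so far=[0]
  pop 1: indeg[2]->0 | ready=[2, 3] | order so far=[0, 1]
  pop 2: indeg[5]->1 | ready=[3] | order so far=[0, 1, 2]
  pop 3: indeg[5]->0 | ready=[5] | order so far=[0, 1, 2, 3]
  pop 5: indeg[4]->0 | ready=[4] | order so far=[0, 1, 2, 3, 5]
  pop 4: no out-edges | ready=[] | order so far=[0, 1, 2, 3, 5, 4]
  Result: [0, 1, 2, 3, 5, 4]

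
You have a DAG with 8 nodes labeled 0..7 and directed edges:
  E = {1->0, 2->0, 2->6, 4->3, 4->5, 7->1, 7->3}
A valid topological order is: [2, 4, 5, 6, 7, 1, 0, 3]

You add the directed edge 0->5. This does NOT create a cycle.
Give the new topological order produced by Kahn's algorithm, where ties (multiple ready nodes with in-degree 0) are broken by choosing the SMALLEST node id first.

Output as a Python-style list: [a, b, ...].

Old toposort: [2, 4, 5, 6, 7, 1, 0, 3]
Added edge: 0->5
Position of 0 (6) > position of 5 (2). Must reorder: 0 must now come before 5.
Run Kahn's algorithm (break ties by smallest node id):
  initial in-degrees: [2, 1, 0, 2, 0, 2, 1, 0]
  ready (indeg=0): [2, 4, 7]
  pop 2: indeg[0]->1; indeg[6]->0 | ready=[4, 6, 7] | order so far=[2]
  pop 4: indeg[3]->1; indeg[5]->1 | ready=[6, 7] | order so far=[2, 4]
  pop 6: no out-edges | ready=[7] | order so far=[2, 4, 6]
  pop 7: indeg[1]->0; indeg[3]->0 | ready=[1, 3] | order so far=[2, 4, 6, 7]
  pop 1: indeg[0]->0 | ready=[0, 3] | order so far=[2, 4, 6, 7, 1]
  pop 0: indeg[5]->0 | ready=[3, 5] | order so far=[2, 4, 6, 7, 1, 0]
  pop 3: no out-edges | ready=[5] | order so far=[2, 4, 6, 7, 1, 0, 3]
  pop 5: no out-edges | ready=[] | order so far=[2, 4, 6, 7, 1, 0, 3, 5]
  Result: [2, 4, 6, 7, 1, 0, 3, 5]

Answer: [2, 4, 6, 7, 1, 0, 3, 5]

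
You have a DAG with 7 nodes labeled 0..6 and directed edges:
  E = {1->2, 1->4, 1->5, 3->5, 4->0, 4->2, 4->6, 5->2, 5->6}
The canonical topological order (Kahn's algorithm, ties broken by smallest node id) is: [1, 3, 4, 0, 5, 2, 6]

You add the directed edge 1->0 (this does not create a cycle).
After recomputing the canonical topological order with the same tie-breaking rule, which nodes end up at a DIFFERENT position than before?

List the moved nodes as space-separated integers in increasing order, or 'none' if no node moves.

Answer: none

Derivation:
Old toposort: [1, 3, 4, 0, 5, 2, 6]
Added edge 1->0
Recompute Kahn (smallest-id tiebreak):
  initial in-degrees: [2, 0, 3, 0, 1, 2, 2]
  ready (indeg=0): [1, 3]
  pop 1: indeg[0]->1; indeg[2]->2; indeg[4]->0; indeg[5]->1 | ready=[3, 4] | order so far=[1]
  pop 3: indeg[5]->0 | ready=[4, 5] | order so far=[1, 3]
  pop 4: indeg[0]->0; indeg[2]->1; indeg[6]->1 | ready=[0, 5] | order so far=[1, 3, 4]
  pop 0: no out-edges | ready=[5] | order so far=[1, 3, 4, 0]
  pop 5: indeg[2]->0; indeg[6]->0 | ready=[2, 6] | order so far=[1, 3, 4, 0, 5]
  pop 2: no out-edges | ready=[6] | order so far=[1, 3, 4, 0, 5, 2]
  pop 6: no out-edges | ready=[] | order so far=[1, 3, 4, 0, 5, 2, 6]
New canonical toposort: [1, 3, 4, 0, 5, 2, 6]
Compare positions:
  Node 0: index 3 -> 3 (same)
  Node 1: index 0 -> 0 (same)
  Node 2: index 5 -> 5 (same)
  Node 3: index 1 -> 1 (same)
  Node 4: index 2 -> 2 (same)
  Node 5: index 4 -> 4 (same)
  Node 6: index 6 -> 6 (same)
Nodes that changed position: none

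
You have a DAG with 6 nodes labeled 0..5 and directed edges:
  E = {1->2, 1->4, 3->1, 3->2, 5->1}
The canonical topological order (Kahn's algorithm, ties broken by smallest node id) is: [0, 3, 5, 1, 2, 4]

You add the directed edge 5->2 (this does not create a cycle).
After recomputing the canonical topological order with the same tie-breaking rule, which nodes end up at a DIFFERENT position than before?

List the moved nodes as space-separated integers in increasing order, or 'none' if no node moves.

Old toposort: [0, 3, 5, 1, 2, 4]
Added edge 5->2
Recompute Kahn (smallest-id tiebreak):
  initial in-degrees: [0, 2, 3, 0, 1, 0]
  ready (indeg=0): [0, 3, 5]
  pop 0: no out-edges | ready=[3, 5] | order so far=[0]
  pop 3: indeg[1]->1; indeg[2]->2 | ready=[5] | order so far=[0, 3]
  pop 5: indeg[1]->0; indeg[2]->1 | ready=[1] | order so far=[0, 3, 5]
  pop 1: indeg[2]->0; indeg[4]->0 | ready=[2, 4] | order so far=[0, 3, 5, 1]
  pop 2: no out-edges | ready=[4] | order so far=[0, 3, 5, 1, 2]
  pop 4: no out-edges | ready=[] | order so far=[0, 3, 5, 1, 2, 4]
New canonical toposort: [0, 3, 5, 1, 2, 4]
Compare positions:
  Node 0: index 0 -> 0 (same)
  Node 1: index 3 -> 3 (same)
  Node 2: index 4 -> 4 (same)
  Node 3: index 1 -> 1 (same)
  Node 4: index 5 -> 5 (same)
  Node 5: index 2 -> 2 (same)
Nodes that changed position: none

Answer: none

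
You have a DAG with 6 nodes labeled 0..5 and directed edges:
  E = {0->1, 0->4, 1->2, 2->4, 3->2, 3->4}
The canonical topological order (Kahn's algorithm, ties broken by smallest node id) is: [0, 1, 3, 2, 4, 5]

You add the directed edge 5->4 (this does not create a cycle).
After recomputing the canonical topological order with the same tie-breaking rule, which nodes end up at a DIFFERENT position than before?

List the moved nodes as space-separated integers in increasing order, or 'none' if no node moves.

Answer: 4 5

Derivation:
Old toposort: [0, 1, 3, 2, 4, 5]
Added edge 5->4
Recompute Kahn (smallest-id tiebreak):
  initial in-degrees: [0, 1, 2, 0, 4, 0]
  ready (indeg=0): [0, 3, 5]
  pop 0: indeg[1]->0; indeg[4]->3 | ready=[1, 3, 5] | order so far=[0]
  pop 1: indeg[2]->1 | ready=[3, 5] | order so far=[0, 1]
  pop 3: indeg[2]->0; indeg[4]->2 | ready=[2, 5] | order so far=[0, 1, 3]
  pop 2: indeg[4]->1 | ready=[5] | order so far=[0, 1, 3, 2]
  pop 5: indeg[4]->0 | ready=[4] | order so far=[0, 1, 3, 2, 5]
  pop 4: no out-edges | ready=[] | order so far=[0, 1, 3, 2, 5, 4]
New canonical toposort: [0, 1, 3, 2, 5, 4]
Compare positions:
  Node 0: index 0 -> 0 (same)
  Node 1: index 1 -> 1 (same)
  Node 2: index 3 -> 3 (same)
  Node 3: index 2 -> 2 (same)
  Node 4: index 4 -> 5 (moved)
  Node 5: index 5 -> 4 (moved)
Nodes that changed position: 4 5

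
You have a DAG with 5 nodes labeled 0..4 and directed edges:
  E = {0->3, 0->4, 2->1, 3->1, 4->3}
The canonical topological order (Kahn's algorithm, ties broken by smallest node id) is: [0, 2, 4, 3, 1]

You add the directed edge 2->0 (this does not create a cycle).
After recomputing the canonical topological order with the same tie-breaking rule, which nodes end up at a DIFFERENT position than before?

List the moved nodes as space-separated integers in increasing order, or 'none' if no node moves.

Old toposort: [0, 2, 4, 3, 1]
Added edge 2->0
Recompute Kahn (smallest-id tiebreak):
  initial in-degrees: [1, 2, 0, 2, 1]
  ready (indeg=0): [2]
  pop 2: indeg[0]->0; indeg[1]->1 | ready=[0] | order so far=[2]
  pop 0: indeg[3]->1; indeg[4]->0 | ready=[4] | order so far=[2, 0]
  pop 4: indeg[3]->0 | ready=[3] | order so far=[2, 0, 4]
  pop 3: indeg[1]->0 | ready=[1] | order so far=[2, 0, 4, 3]
  pop 1: no out-edges | ready=[] | order so far=[2, 0, 4, 3, 1]
New canonical toposort: [2, 0, 4, 3, 1]
Compare positions:
  Node 0: index 0 -> 1 (moved)
  Node 1: index 4 -> 4 (same)
  Node 2: index 1 -> 0 (moved)
  Node 3: index 3 -> 3 (same)
  Node 4: index 2 -> 2 (same)
Nodes that changed position: 0 2

Answer: 0 2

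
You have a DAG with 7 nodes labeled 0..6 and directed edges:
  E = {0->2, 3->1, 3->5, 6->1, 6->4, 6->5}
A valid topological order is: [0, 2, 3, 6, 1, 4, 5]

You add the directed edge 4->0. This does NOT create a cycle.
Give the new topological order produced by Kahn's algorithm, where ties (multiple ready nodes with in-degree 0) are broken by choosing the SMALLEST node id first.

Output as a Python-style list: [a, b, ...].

Answer: [3, 6, 1, 4, 0, 2, 5]

Derivation:
Old toposort: [0, 2, 3, 6, 1, 4, 5]
Added edge: 4->0
Position of 4 (5) > position of 0 (0). Must reorder: 4 must now come before 0.
Run Kahn's algorithm (break ties by smallest node id):
  initial in-degrees: [1, 2, 1, 0, 1, 2, 0]
  ready (indeg=0): [3, 6]
  pop 3: indeg[1]->1; indeg[5]->1 | ready=[6] | order so far=[3]
  pop 6: indeg[1]->0; indeg[4]->0; indeg[5]->0 | ready=[1, 4, 5] | order so far=[3, 6]
  pop 1: no out-edges | ready=[4, 5] | order so far=[3, 6, 1]
  pop 4: indeg[0]->0 | ready=[0, 5] | order so far=[3, 6, 1, 4]
  pop 0: indeg[2]->0 | ready=[2, 5] | order so far=[3, 6, 1, 4, 0]
  pop 2: no out-edges | ready=[5] | order so far=[3, 6, 1, 4, 0, 2]
  pop 5: no out-edges | ready=[] | order so far=[3, 6, 1, 4, 0, 2, 5]
  Result: [3, 6, 1, 4, 0, 2, 5]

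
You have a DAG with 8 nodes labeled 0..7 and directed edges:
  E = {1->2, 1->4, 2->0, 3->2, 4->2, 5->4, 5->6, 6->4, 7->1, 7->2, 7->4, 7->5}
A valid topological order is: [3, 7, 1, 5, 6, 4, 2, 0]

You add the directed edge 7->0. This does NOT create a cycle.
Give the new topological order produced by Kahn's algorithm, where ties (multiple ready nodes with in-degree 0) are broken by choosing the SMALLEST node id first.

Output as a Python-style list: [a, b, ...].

Answer: [3, 7, 1, 5, 6, 4, 2, 0]

Derivation:
Old toposort: [3, 7, 1, 5, 6, 4, 2, 0]
Added edge: 7->0
Position of 7 (1) < position of 0 (7). Old order still valid.
Run Kahn's algorithm (break ties by smallest node id):
  initial in-degrees: [2, 1, 4, 0, 4, 1, 1, 0]
  ready (indeg=0): [3, 7]
  pop 3: indeg[2]->3 | ready=[7] | order so far=[3]
  pop 7: indeg[0]->1; indeg[1]->0; indeg[2]->2; indeg[4]->3; indeg[5]->0 | ready=[1, 5] | order so far=[3, 7]
  pop 1: indeg[2]->1; indeg[4]->2 | ready=[5] | order so far=[3, 7, 1]
  pop 5: indeg[4]->1; indeg[6]->0 | ready=[6] | order so far=[3, 7, 1, 5]
  pop 6: indeg[4]->0 | ready=[4] | order so far=[3, 7, 1, 5, 6]
  pop 4: indeg[2]->0 | ready=[2] | order so far=[3, 7, 1, 5, 6, 4]
  pop 2: indeg[0]->0 | ready=[0] | order so far=[3, 7, 1, 5, 6, 4, 2]
  pop 0: no out-edges | ready=[] | order so far=[3, 7, 1, 5, 6, 4, 2, 0]
  Result: [3, 7, 1, 5, 6, 4, 2, 0]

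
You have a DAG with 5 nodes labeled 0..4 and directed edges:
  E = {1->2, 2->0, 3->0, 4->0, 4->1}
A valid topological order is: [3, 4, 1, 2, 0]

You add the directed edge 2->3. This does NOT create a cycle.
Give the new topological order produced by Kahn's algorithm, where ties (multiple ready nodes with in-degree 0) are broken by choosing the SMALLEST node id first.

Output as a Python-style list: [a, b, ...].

Old toposort: [3, 4, 1, 2, 0]
Added edge: 2->3
Position of 2 (3) > position of 3 (0). Must reorder: 2 must now come before 3.
Run Kahn's algorithm (break ties by smallest node id):
  initial in-degrees: [3, 1, 1, 1, 0]
  ready (indeg=0): [4]
  pop 4: indeg[0]->2; indeg[1]->0 | ready=[1] | order so far=[4]
  pop 1: indeg[2]->0 | ready=[2] | order so far=[4, 1]
  pop 2: indeg[0]->1; indeg[3]->0 | ready=[3] | order so far=[4, 1, 2]
  pop 3: indeg[0]->0 | ready=[0] | order so far=[4, 1, 2, 3]
  pop 0: no out-edges | ready=[] | order so far=[4, 1, 2, 3, 0]
  Result: [4, 1, 2, 3, 0]

Answer: [4, 1, 2, 3, 0]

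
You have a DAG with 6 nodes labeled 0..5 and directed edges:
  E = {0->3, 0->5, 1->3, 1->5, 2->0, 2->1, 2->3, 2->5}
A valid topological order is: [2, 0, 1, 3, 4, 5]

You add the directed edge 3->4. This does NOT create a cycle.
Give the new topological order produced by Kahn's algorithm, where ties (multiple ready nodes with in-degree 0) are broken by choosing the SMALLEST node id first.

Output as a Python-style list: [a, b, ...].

Old toposort: [2, 0, 1, 3, 4, 5]
Added edge: 3->4
Position of 3 (3) < position of 4 (4). Old order still valid.
Run Kahn's algorithm (break ties by smallest node id):
  initial in-degrees: [1, 1, 0, 3, 1, 3]
  ready (indeg=0): [2]
  pop 2: indeg[0]->0; indeg[1]->0; indeg[3]->2; indeg[5]->2 | ready=[0, 1] | order so far=[2]
  pop 0: indeg[3]->1; indeg[5]->1 | ready=[1] | order so far=[2, 0]
  pop 1: indeg[3]->0; indeg[5]->0 | ready=[3, 5] | order so far=[2, 0, 1]
  pop 3: indeg[4]->0 | ready=[4, 5] | order so far=[2, 0, 1, 3]
  pop 4: no out-edges | ready=[5] | order so far=[2, 0, 1, 3, 4]
  pop 5: no out-edges | ready=[] | order so far=[2, 0, 1, 3, 4, 5]
  Result: [2, 0, 1, 3, 4, 5]

Answer: [2, 0, 1, 3, 4, 5]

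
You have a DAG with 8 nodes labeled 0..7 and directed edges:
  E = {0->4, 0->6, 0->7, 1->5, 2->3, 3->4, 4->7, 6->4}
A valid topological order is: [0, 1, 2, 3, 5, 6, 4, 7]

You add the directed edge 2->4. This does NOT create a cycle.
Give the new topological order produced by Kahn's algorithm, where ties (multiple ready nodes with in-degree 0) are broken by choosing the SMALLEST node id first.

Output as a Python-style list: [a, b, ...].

Answer: [0, 1, 2, 3, 5, 6, 4, 7]

Derivation:
Old toposort: [0, 1, 2, 3, 5, 6, 4, 7]
Added edge: 2->4
Position of 2 (2) < position of 4 (6). Old order still valid.
Run Kahn's algorithm (break ties by smallest node id):
  initial in-degrees: [0, 0, 0, 1, 4, 1, 1, 2]
  ready (indeg=0): [0, 1, 2]
  pop 0: indeg[4]->3; indeg[6]->0; indeg[7]->1 | ready=[1, 2, 6] | order so far=[0]
  pop 1: indeg[5]->0 | ready=[2, 5, 6] | order so far=[0, 1]
  pop 2: indeg[3]->0; indeg[4]->2 | ready=[3, 5, 6] | order so far=[0, 1, 2]
  pop 3: indeg[4]->1 | ready=[5, 6] | order so far=[0, 1, 2, 3]
  pop 5: no out-edges | ready=[6] | order so far=[0, 1, 2, 3, 5]
  pop 6: indeg[4]->0 | ready=[4] | order so far=[0, 1, 2, 3, 5, 6]
  pop 4: indeg[7]->0 | ready=[7] | order so far=[0, 1, 2, 3, 5, 6, 4]
  pop 7: no out-edges | ready=[] | order so far=[0, 1, 2, 3, 5, 6, 4, 7]
  Result: [0, 1, 2, 3, 5, 6, 4, 7]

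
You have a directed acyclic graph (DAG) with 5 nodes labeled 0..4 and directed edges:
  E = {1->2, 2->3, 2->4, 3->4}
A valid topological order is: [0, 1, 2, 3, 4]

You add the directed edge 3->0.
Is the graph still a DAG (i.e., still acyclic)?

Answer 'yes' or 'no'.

Given toposort: [0, 1, 2, 3, 4]
Position of 3: index 3; position of 0: index 0
New edge 3->0: backward (u after v in old order)
Backward edge: old toposort is now invalid. Check if this creates a cycle.
Does 0 already reach 3? Reachable from 0: [0]. NO -> still a DAG (reorder needed).
Still a DAG? yes

Answer: yes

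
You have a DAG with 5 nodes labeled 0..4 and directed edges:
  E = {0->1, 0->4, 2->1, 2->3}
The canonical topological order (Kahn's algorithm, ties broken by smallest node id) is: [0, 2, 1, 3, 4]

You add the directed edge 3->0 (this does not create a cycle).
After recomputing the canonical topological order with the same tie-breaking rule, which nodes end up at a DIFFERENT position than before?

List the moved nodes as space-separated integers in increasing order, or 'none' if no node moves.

Old toposort: [0, 2, 1, 3, 4]
Added edge 3->0
Recompute Kahn (smallest-id tiebreak):
  initial in-degrees: [1, 2, 0, 1, 1]
  ready (indeg=0): [2]
  pop 2: indeg[1]->1; indeg[3]->0 | ready=[3] | order so far=[2]
  pop 3: indeg[0]->0 | ready=[0] | order so far=[2, 3]
  pop 0: indeg[1]->0; indeg[4]->0 | ready=[1, 4] | order so far=[2, 3, 0]
  pop 1: no out-edges | ready=[4] | order so far=[2, 3, 0, 1]
  pop 4: no out-edges | ready=[] | order so far=[2, 3, 0, 1, 4]
New canonical toposort: [2, 3, 0, 1, 4]
Compare positions:
  Node 0: index 0 -> 2 (moved)
  Node 1: index 2 -> 3 (moved)
  Node 2: index 1 -> 0 (moved)
  Node 3: index 3 -> 1 (moved)
  Node 4: index 4 -> 4 (same)
Nodes that changed position: 0 1 2 3

Answer: 0 1 2 3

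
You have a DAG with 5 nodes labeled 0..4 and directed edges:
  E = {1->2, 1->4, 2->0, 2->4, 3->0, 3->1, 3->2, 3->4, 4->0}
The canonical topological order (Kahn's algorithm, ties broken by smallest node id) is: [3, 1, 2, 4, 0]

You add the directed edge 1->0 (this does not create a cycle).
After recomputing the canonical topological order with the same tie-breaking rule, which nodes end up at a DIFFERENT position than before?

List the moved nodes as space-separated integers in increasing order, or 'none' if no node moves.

Old toposort: [3, 1, 2, 4, 0]
Added edge 1->0
Recompute Kahn (smallest-id tiebreak):
  initial in-degrees: [4, 1, 2, 0, 3]
  ready (indeg=0): [3]
  pop 3: indeg[0]->3; indeg[1]->0; indeg[2]->1; indeg[4]->2 | ready=[1] | order so far=[3]
  pop 1: indeg[0]->2; indeg[2]->0; indeg[4]->1 | ready=[2] | order so far=[3, 1]
  pop 2: indeg[0]->1; indeg[4]->0 | ready=[4] | order so far=[3, 1, 2]
  pop 4: indeg[0]->0 | ready=[0] | order so far=[3, 1, 2, 4]
  pop 0: no out-edges | ready=[] | order so far=[3, 1, 2, 4, 0]
New canonical toposort: [3, 1, 2, 4, 0]
Compare positions:
  Node 0: index 4 -> 4 (same)
  Node 1: index 1 -> 1 (same)
  Node 2: index 2 -> 2 (same)
  Node 3: index 0 -> 0 (same)
  Node 4: index 3 -> 3 (same)
Nodes that changed position: none

Answer: none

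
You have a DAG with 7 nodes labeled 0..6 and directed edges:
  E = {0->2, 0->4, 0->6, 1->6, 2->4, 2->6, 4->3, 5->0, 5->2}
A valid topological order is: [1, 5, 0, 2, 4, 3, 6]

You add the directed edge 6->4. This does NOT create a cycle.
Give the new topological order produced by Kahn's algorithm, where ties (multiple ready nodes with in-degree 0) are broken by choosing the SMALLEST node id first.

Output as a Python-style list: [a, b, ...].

Old toposort: [1, 5, 0, 2, 4, 3, 6]
Added edge: 6->4
Position of 6 (6) > position of 4 (4). Must reorder: 6 must now come before 4.
Run Kahn's algorithm (break ties by smallest node id):
  initial in-degrees: [1, 0, 2, 1, 3, 0, 3]
  ready (indeg=0): [1, 5]
  pop 1: indeg[6]->2 | ready=[5] | order so far=[1]
  pop 5: indeg[0]->0; indeg[2]->1 | ready=[0] | order so far=[1, 5]
  pop 0: indeg[2]->0; indeg[4]->2; indeg[6]->1 | ready=[2] | order so far=[1, 5, 0]
  pop 2: indeg[4]->1; indeg[6]->0 | ready=[6] | order so far=[1, 5, 0, 2]
  pop 6: indeg[4]->0 | ready=[4] | order so far=[1, 5, 0, 2, 6]
  pop 4: indeg[3]->0 | ready=[3] | order so far=[1, 5, 0, 2, 6, 4]
  pop 3: no out-edges | ready=[] | order so far=[1, 5, 0, 2, 6, 4, 3]
  Result: [1, 5, 0, 2, 6, 4, 3]

Answer: [1, 5, 0, 2, 6, 4, 3]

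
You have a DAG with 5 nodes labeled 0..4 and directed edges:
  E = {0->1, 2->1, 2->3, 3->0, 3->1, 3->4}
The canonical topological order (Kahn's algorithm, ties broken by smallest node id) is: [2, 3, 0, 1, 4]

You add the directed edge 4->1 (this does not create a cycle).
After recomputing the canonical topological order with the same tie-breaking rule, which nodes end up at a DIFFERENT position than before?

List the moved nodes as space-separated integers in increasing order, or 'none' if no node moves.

Old toposort: [2, 3, 0, 1, 4]
Added edge 4->1
Recompute Kahn (smallest-id tiebreak):
  initial in-degrees: [1, 4, 0, 1, 1]
  ready (indeg=0): [2]
  pop 2: indeg[1]->3; indeg[3]->0 | ready=[3] | order so far=[2]
  pop 3: indeg[0]->0; indeg[1]->2; indeg[4]->0 | ready=[0, 4] | order so far=[2, 3]
  pop 0: indeg[1]->1 | ready=[4] | order so far=[2, 3, 0]
  pop 4: indeg[1]->0 | ready=[1] | order so far=[2, 3, 0, 4]
  pop 1: no out-edges | ready=[] | order so far=[2, 3, 0, 4, 1]
New canonical toposort: [2, 3, 0, 4, 1]
Compare positions:
  Node 0: index 2 -> 2 (same)
  Node 1: index 3 -> 4 (moved)
  Node 2: index 0 -> 0 (same)
  Node 3: index 1 -> 1 (same)
  Node 4: index 4 -> 3 (moved)
Nodes that changed position: 1 4

Answer: 1 4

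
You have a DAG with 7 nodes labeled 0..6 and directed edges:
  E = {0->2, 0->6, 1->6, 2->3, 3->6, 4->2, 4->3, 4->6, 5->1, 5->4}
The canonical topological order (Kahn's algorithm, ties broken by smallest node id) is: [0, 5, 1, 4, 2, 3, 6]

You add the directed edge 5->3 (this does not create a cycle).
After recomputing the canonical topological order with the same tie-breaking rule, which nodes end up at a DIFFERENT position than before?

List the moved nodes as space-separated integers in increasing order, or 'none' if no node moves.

Answer: none

Derivation:
Old toposort: [0, 5, 1, 4, 2, 3, 6]
Added edge 5->3
Recompute Kahn (smallest-id tiebreak):
  initial in-degrees: [0, 1, 2, 3, 1, 0, 4]
  ready (indeg=0): [0, 5]
  pop 0: indeg[2]->1; indeg[6]->3 | ready=[5] | order so far=[0]
  pop 5: indeg[1]->0; indeg[3]->2; indeg[4]->0 | ready=[1, 4] | order so far=[0, 5]
  pop 1: indeg[6]->2 | ready=[4] | order so far=[0, 5, 1]
  pop 4: indeg[2]->0; indeg[3]->1; indeg[6]->1 | ready=[2] | order so far=[0, 5, 1, 4]
  pop 2: indeg[3]->0 | ready=[3] | order so far=[0, 5, 1, 4, 2]
  pop 3: indeg[6]->0 | ready=[6] | order so far=[0, 5, 1, 4, 2, 3]
  pop 6: no out-edges | ready=[] | order so far=[0, 5, 1, 4, 2, 3, 6]
New canonical toposort: [0, 5, 1, 4, 2, 3, 6]
Compare positions:
  Node 0: index 0 -> 0 (same)
  Node 1: index 2 -> 2 (same)
  Node 2: index 4 -> 4 (same)
  Node 3: index 5 -> 5 (same)
  Node 4: index 3 -> 3 (same)
  Node 5: index 1 -> 1 (same)
  Node 6: index 6 -> 6 (same)
Nodes that changed position: none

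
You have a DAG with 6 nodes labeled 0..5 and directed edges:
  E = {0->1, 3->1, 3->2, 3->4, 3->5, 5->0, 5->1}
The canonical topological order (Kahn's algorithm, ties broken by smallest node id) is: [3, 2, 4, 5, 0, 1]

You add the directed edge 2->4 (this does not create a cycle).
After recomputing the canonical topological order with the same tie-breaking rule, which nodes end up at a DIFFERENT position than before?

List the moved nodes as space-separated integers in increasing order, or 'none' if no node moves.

Answer: none

Derivation:
Old toposort: [3, 2, 4, 5, 0, 1]
Added edge 2->4
Recompute Kahn (smallest-id tiebreak):
  initial in-degrees: [1, 3, 1, 0, 2, 1]
  ready (indeg=0): [3]
  pop 3: indeg[1]->2; indeg[2]->0; indeg[4]->1; indeg[5]->0 | ready=[2, 5] | order so far=[3]
  pop 2: indeg[4]->0 | ready=[4, 5] | order so far=[3, 2]
  pop 4: no out-edges | ready=[5] | order so far=[3, 2, 4]
  pop 5: indeg[0]->0; indeg[1]->1 | ready=[0] | order so far=[3, 2, 4, 5]
  pop 0: indeg[1]->0 | ready=[1] | order so far=[3, 2, 4, 5, 0]
  pop 1: no out-edges | ready=[] | order so far=[3, 2, 4, 5, 0, 1]
New canonical toposort: [3, 2, 4, 5, 0, 1]
Compare positions:
  Node 0: index 4 -> 4 (same)
  Node 1: index 5 -> 5 (same)
  Node 2: index 1 -> 1 (same)
  Node 3: index 0 -> 0 (same)
  Node 4: index 2 -> 2 (same)
  Node 5: index 3 -> 3 (same)
Nodes that changed position: none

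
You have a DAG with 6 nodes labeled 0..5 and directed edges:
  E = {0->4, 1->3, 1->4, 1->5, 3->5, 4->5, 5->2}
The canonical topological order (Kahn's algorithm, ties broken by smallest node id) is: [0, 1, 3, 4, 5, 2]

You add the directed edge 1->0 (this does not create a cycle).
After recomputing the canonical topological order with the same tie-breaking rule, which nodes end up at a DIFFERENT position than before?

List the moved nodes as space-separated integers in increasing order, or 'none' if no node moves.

Answer: 0 1

Derivation:
Old toposort: [0, 1, 3, 4, 5, 2]
Added edge 1->0
Recompute Kahn (smallest-id tiebreak):
  initial in-degrees: [1, 0, 1, 1, 2, 3]
  ready (indeg=0): [1]
  pop 1: indeg[0]->0; indeg[3]->0; indeg[4]->1; indeg[5]->2 | ready=[0, 3] | order so far=[1]
  pop 0: indeg[4]->0 | ready=[3, 4] | order so far=[1, 0]
  pop 3: indeg[5]->1 | ready=[4] | order so far=[1, 0, 3]
  pop 4: indeg[5]->0 | ready=[5] | order so far=[1, 0, 3, 4]
  pop 5: indeg[2]->0 | ready=[2] | order so far=[1, 0, 3, 4, 5]
  pop 2: no out-edges | ready=[] | order so far=[1, 0, 3, 4, 5, 2]
New canonical toposort: [1, 0, 3, 4, 5, 2]
Compare positions:
  Node 0: index 0 -> 1 (moved)
  Node 1: index 1 -> 0 (moved)
  Node 2: index 5 -> 5 (same)
  Node 3: index 2 -> 2 (same)
  Node 4: index 3 -> 3 (same)
  Node 5: index 4 -> 4 (same)
Nodes that changed position: 0 1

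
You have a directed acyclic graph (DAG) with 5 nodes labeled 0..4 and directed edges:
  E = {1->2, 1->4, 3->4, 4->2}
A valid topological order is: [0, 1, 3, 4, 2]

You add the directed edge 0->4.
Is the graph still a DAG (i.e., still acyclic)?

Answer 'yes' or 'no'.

Given toposort: [0, 1, 3, 4, 2]
Position of 0: index 0; position of 4: index 3
New edge 0->4: forward
Forward edge: respects the existing order. Still a DAG, same toposort still valid.
Still a DAG? yes

Answer: yes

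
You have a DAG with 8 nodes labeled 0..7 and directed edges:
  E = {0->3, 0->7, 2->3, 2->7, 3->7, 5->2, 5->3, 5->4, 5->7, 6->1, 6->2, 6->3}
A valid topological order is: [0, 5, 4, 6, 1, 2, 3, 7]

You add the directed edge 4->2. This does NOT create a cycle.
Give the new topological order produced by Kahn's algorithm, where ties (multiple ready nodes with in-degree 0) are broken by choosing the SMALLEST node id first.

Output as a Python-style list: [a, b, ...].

Answer: [0, 5, 4, 6, 1, 2, 3, 7]

Derivation:
Old toposort: [0, 5, 4, 6, 1, 2, 3, 7]
Added edge: 4->2
Position of 4 (2) < position of 2 (5). Old order still valid.
Run Kahn's algorithm (break ties by smallest node id):
  initial in-degrees: [0, 1, 3, 4, 1, 0, 0, 4]
  ready (indeg=0): [0, 5, 6]
  pop 0: indeg[3]->3; indeg[7]->3 | ready=[5, 6] | order so far=[0]
  pop 5: indeg[2]->2; indeg[3]->2; indeg[4]->0; indeg[7]->2 | ready=[4, 6] | order so far=[0, 5]
  pop 4: indeg[2]->1 | ready=[6] | order so far=[0, 5, 4]
  pop 6: indeg[1]->0; indeg[2]->0; indeg[3]->1 | ready=[1, 2] | order so far=[0, 5, 4, 6]
  pop 1: no out-edges | ready=[2] | order so far=[0, 5, 4, 6, 1]
  pop 2: indeg[3]->0; indeg[7]->1 | ready=[3] | order so far=[0, 5, 4, 6, 1, 2]
  pop 3: indeg[7]->0 | ready=[7] | order so far=[0, 5, 4, 6, 1, 2, 3]
  pop 7: no out-edges | ready=[] | order so far=[0, 5, 4, 6, 1, 2, 3, 7]
  Result: [0, 5, 4, 6, 1, 2, 3, 7]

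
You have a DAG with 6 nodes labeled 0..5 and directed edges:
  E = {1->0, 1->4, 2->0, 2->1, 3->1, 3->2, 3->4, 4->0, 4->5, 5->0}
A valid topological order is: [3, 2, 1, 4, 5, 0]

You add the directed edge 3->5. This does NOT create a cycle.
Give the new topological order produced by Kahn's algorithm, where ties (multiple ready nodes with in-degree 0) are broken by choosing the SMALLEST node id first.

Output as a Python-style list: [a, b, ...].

Old toposort: [3, 2, 1, 4, 5, 0]
Added edge: 3->5
Position of 3 (0) < position of 5 (4). Old order still valid.
Run Kahn's algorithm (break ties by smallest node id):
  initial in-degrees: [4, 2, 1, 0, 2, 2]
  ready (indeg=0): [3]
  pop 3: indeg[1]->1; indeg[2]->0; indeg[4]->1; indeg[5]->1 | ready=[2] | order so far=[3]
  pop 2: indeg[0]->3; indeg[1]->0 | ready=[1] | order so far=[3, 2]
  pop 1: indeg[0]->2; indeg[4]->0 | ready=[4] | order so far=[3, 2, 1]
  pop 4: indeg[0]->1; indeg[5]->0 | ready=[5] | order so far=[3, 2, 1, 4]
  pop 5: indeg[0]->0 | ready=[0] | order so far=[3, 2, 1, 4, 5]
  pop 0: no out-edges | ready=[] | order so far=[3, 2, 1, 4, 5, 0]
  Result: [3, 2, 1, 4, 5, 0]

Answer: [3, 2, 1, 4, 5, 0]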